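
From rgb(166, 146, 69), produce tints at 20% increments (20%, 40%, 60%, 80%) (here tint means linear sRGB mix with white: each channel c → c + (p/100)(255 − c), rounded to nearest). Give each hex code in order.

#b8a86a, #cabe8f, #dbd3b5, #ede9da

20%: (166 + 17.8 = 183.8→184, 146 + 21.8 = 167.8→168, 69 + 37.2 = 106.2→106) → #b8a86a
40%: (166 + 35.6 = 201.6→202, 146 + 43.6 = 189.6→190, 69 + 74.4 = 143.4→143) → #cabe8f
60%: (166 + 53.4 = 219.4→219, 146 + 65.4 = 211.4→211, 69 + 111.6 = 180.6→181) → #dbd3b5
80%: (166 + 71.2 = 237.2→237, 146 + 87.2 = 233.2→233, 69 + 148.8 = 217.8→218) → #ede9da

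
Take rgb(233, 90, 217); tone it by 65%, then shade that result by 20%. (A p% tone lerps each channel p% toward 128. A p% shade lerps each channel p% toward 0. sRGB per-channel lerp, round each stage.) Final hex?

#845c7f

A 65% tone moves each channel 65% toward 128:
  R: 233 + 0.65×(128−233) = 233 − 68.25 = 164.75 → 165
  G: 90 + 24.7 = 114.7 → 115
  B: 217 + 0.65×(128−217) = 217 − 57.85 = 159.15 → 159
After the tone: rgb(165, 115, 159) = #a5739f.
Per channel, c → c + 0.2(0 − c):
  R: 165 + 0.2×(0−165) = 165 − 33 = 132 → 132
  G: 115 − 23 = 92 → 92
  B: 159 + 0.2×(0−159) = 159 − 31.8 = 127.2 → 127
rgb(132, 92, 127) = #845c7f.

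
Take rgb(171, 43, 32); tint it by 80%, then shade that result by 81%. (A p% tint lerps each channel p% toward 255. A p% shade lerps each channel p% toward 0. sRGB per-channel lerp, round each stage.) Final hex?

#2D2828

Lerp each channel 80% toward 255:
  R: 171 + 0.8×(255−171) = 171 + 67.2 = 238.2 → 238
  G: 43 + 0.8×(255−43) = 43 + 169.6 = 212.6 → 213
  B: 32 + 0.8×(255−32) = 32 + 178.4 = 210.4 → 210
After the tint: rgb(238, 213, 210) = #EED5D2.
Lerp each channel 81% toward 0:
  R: 238 + 0.81×(0−238) = 238 − 192.78 = 45.22 → 45
  G: 213 + 0.81×(0−213) = 213 − 172.53 = 40.47 → 40
  B: 210 + 0.81×(0−210) = 210 − 170.1 = 39.9 → 40
rgb(45, 40, 40) = #2D2828.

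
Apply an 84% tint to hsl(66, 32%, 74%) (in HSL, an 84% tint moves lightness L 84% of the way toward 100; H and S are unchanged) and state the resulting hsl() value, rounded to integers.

hsl(66, 32%, 96%)

L moves 84% from 74 toward 100: 74 + 21.84 = 95.84 → 96.
H and S are unchanged.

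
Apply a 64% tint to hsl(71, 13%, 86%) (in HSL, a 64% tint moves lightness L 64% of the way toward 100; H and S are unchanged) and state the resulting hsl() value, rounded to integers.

L moves 64% from 86 toward 100: 86 + 8.96 = 94.96 → 95.
H and S are unchanged.

hsl(71, 13%, 95%)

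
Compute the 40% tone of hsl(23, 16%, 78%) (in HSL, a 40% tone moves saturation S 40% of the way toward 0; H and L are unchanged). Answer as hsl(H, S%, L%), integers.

hsl(23, 10%, 78%)

S moves 40% from 16 toward 0: 16 − 6.4 = 9.6 → 10.
H and L are unchanged.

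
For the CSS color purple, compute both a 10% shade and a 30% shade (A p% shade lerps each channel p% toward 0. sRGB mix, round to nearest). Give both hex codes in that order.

#730073, #5A005A

CSS purple is rgb(128, 0, 128).
10% shade:
  R: 128 + 0.1×(0−128) = 128 − 12.8 = 115.2 → 115
  G: 0 + 0.1×(0−0) = 0 + 0 = 0 → 0
  B: 128 + 0.1×(0−128) = 128 − 12.8 = 115.2 → 115
  → #730073
30% shade:
  R: 128 + 0.3×(0−128) = 128 − 38.4 = 89.6 → 90
  G: 0 + 0.3×(0−0) = 0 + 0 = 0 → 0
  B: 128 − 38.4 = 89.6 → 90
  → #5A005A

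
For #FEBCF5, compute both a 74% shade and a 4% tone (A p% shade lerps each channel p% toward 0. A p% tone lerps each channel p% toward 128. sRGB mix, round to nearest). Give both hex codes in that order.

#FEBCF5 is rgb(254, 188, 245).
74% shade:
  R: 254 + 0.74×(0−254) = 254 − 187.96 = 66.04 → 66
  G: 188 + 0.74×(0−188) = 188 − 139.12 = 48.88 → 49
  B: 245 + 0.74×(0−245) = 245 − 181.3 = 63.7 → 64
  → #423140
4% tone:
  R: 254 + 0.04×(128−254) = 254 − 5.04 = 248.96 → 249
  G: 188 + 0.04×(128−188) = 188 − 2.4 = 185.6 → 186
  B: 245 + 0.04×(128−245) = 245 − 4.68 = 240.32 → 240
  → #F9BAF0

#423140, #F9BAF0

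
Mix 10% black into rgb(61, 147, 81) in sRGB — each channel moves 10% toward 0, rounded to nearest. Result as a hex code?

#378449

A 10% shade moves each channel 10% toward 0:
  R: 61 − 6.1 = 54.9 → 55
  G: 147 − 14.7 = 132.3 → 132
  B: 81 + 0.1×(0−81) = 81 − 8.1 = 72.9 → 73
rgb(55, 132, 73) = #378449.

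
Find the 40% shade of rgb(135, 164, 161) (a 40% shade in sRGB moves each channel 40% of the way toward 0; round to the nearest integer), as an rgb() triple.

rgb(81, 98, 97)

Per channel, c → c + 0.4(0 − c):
  R: 135 + 0.4×(0−135) = 135 − 54 = 81 → 81
  G: 164 − 65.6 = 98.4 → 98
  B: 161 + 0.4×(0−161) = 161 − 64.4 = 96.6 → 97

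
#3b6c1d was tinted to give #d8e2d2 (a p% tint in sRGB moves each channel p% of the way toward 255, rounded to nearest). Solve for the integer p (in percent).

80%

#3b6c1d is rgb(59, 108, 29); #d8e2d2 is rgb(216, 226, 210).
On the B channel (widest range): 210 ≈ 29 + (p/100)(255 − 29), so p ≈ 100×(210 − 29)/(255 − 29) = 18100/226 = 80.09.
p = 80 reproduces all three channels after rounding.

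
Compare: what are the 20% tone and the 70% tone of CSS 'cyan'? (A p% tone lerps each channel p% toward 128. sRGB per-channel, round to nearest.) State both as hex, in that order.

CSS cyan is rgb(0, 255, 255).
20% tone:
  R: 0 + 0.2×(128−0) = 0 + 25.6 = 25.6 → 26
  G: 255 + 0.2×(128−255) = 255 − 25.4 = 229.6 → 230
  B: 255 + 0.2×(128−255) = 255 − 25.4 = 229.6 → 230
  → #1AE6E6
70% tone:
  R: 0 + 0.7×(128−0) = 0 + 89.6 = 89.6 → 90
  G: 255 + 0.7×(128−255) = 255 − 88.9 = 166.1 → 166
  B: 255 + 0.7×(128−255) = 255 − 88.9 = 166.1 → 166
  → #5AA6A6

#1AE6E6, #5AA6A6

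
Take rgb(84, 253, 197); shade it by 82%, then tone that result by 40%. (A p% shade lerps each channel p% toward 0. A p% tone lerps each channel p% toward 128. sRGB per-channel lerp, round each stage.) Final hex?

Lerp each channel 82% toward 0:
  R: 84 + 0.82×(0−84) = 84 − 68.88 = 15.12 → 15
  G: 253 − 207.46 = 45.54 → 46
  B: 197 + 0.82×(0−197) = 197 − 161.54 = 35.46 → 35
After the shade: rgb(15, 46, 35) = #0f2e23.
Per channel, c → c + 0.4(128 − c):
  R: 15 + 45.2 = 60.2 → 60
  G: 46 + 0.4×(128−46) = 46 + 32.8 = 78.8 → 79
  B: 35 + 0.4×(128−35) = 35 + 37.2 = 72.2 → 72
rgb(60, 79, 72) = #3c4f48.

#3c4f48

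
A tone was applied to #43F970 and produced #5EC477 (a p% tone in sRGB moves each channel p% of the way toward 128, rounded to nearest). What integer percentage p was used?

#43F970 is rgb(67, 249, 112); #5EC477 is rgb(94, 196, 119).
On the G channel (widest range): 196 ≈ 249 + (p/100)(128 − 249), so p ≈ 100×(196 − 249)/(128 − 249) = -5300/-121 = 43.80.
p = 44 reproduces all three channels after rounding.

44%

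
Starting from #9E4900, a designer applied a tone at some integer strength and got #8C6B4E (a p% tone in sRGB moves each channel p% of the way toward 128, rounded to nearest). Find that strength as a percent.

#9E4900 is rgb(158, 73, 0); #8C6B4E is rgb(140, 107, 78).
On the B channel (widest range): 78 ≈ 0 + (p/100)(128 − 0), so p ≈ 100×(78 − 0)/(128 − 0) = 7800/128 = 60.94.
p = 61 reproduces all three channels after rounding.

61%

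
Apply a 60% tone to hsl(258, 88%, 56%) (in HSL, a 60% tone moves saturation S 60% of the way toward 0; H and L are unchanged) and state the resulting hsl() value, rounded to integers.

hsl(258, 35%, 56%)

S moves 60% from 88 toward 0: 88 − 52.8 = 35.2 → 35.
H and L are unchanged.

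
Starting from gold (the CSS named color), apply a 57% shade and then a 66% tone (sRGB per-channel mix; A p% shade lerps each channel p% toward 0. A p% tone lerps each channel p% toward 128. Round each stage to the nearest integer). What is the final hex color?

#7A7454

CSS gold is rgb(255, 215, 0).
Per channel, c → c + 0.57(0 − c):
  R: 255 − 145.35 = 109.65 → 110
  G: 215 + 0.57×(0−215) = 215 − 122.55 = 92.45 → 92
  B: 0 + 0.57×(0−0) = 0 + 0 = 0 → 0
After the shade: rgb(110, 92, 0) = #6E5C00.
Per channel, c → c + 0.66(128 − c):
  R: 110 + 11.88 = 121.88 → 122
  G: 92 + 0.66×(128−92) = 92 + 23.76 = 115.76 → 116
  B: 0 + 0.66×(128−0) = 0 + 84.48 = 84.48 → 84
rgb(122, 116, 84) = #7A7454.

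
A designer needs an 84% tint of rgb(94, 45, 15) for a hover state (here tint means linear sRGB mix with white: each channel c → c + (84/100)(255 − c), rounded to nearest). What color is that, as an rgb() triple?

An 84% tint moves each channel 84% toward 255:
  R: 94 + 135.24 = 229.24 → 229
  G: 45 + 176.4 = 221.4 → 221
  B: 15 + 0.84×(255−15) = 15 + 201.6 = 216.6 → 217

rgb(229, 221, 217)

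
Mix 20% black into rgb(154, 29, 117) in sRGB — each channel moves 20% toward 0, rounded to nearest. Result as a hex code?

A 20% shade moves each channel 20% toward 0:
  R: 154 + 0.2×(0−154) = 154 − 30.8 = 123.2 → 123
  G: 29 − 5.8 = 23.2 → 23
  B: 117 + 0.2×(0−117) = 117 − 23.4 = 93.6 → 94
rgb(123, 23, 94) = #7b175e.

#7b175e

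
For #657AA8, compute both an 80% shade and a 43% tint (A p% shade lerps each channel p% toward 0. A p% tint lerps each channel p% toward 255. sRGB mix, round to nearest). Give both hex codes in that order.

#141822, #A7B3CD

#657AA8 is rgb(101, 122, 168).
80% shade:
  R: 101 − 80.8 = 20.2 → 20
  G: 122 + 0.8×(0−122) = 122 − 97.6 = 24.4 → 24
  B: 168 + 0.8×(0−168) = 168 − 134.4 = 33.6 → 34
  → #141822
43% tint:
  R: 101 + 0.43×(255−101) = 101 + 66.22 = 167.22 → 167
  G: 122 + 0.43×(255−122) = 122 + 57.19 = 179.19 → 179
  B: 168 + 37.41 = 205.41 → 205
  → #A7B3CD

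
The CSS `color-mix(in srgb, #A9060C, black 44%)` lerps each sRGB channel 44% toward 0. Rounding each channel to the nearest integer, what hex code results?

#A9060C is rgb(169, 6, 12).
Per channel, c → c + 0.44(0 − c):
  R: 169 + 0.44×(0−169) = 169 − 74.36 = 94.64 → 95
  G: 6 + 0.44×(0−6) = 6 − 2.64 = 3.36 → 3
  B: 12 − 5.28 = 6.72 → 7
rgb(95, 3, 7) = #5F0307.

#5F0307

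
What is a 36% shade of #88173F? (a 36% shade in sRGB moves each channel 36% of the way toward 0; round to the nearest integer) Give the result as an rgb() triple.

rgb(87, 15, 40)

#88173F is rgb(136, 23, 63).
A 36% shade moves each channel 36% toward 0:
  R: 136 + 0.36×(0−136) = 136 − 48.96 = 87.04 → 87
  G: 23 + 0.36×(0−23) = 23 − 8.28 = 14.72 → 15
  B: 63 + 0.36×(0−63) = 63 − 22.68 = 40.32 → 40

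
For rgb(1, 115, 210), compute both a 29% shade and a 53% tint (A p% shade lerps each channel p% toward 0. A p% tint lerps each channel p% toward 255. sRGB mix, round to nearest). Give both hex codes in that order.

29% shade:
  R: 1 − 0.29 = 0.71 → 1
  G: 115 + 0.29×(0−115) = 115 − 33.35 = 81.65 → 82
  B: 210 + 0.29×(0−210) = 210 − 60.9 = 149.1 → 149
  → #015295
53% tint:
  R: 1 + 134.62 = 135.62 → 136
  G: 115 + 74.2 = 189.2 → 189
  B: 210 + 0.53×(255−210) = 210 + 23.85 = 233.85 → 234
  → #88BDEA

#015295, #88BDEA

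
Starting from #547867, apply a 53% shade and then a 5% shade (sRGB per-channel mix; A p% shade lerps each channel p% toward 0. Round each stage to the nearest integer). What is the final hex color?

#547867 is rgb(84, 120, 103).
Per channel, c → c + 0.53(0 − c):
  R: 84 + 0.53×(0−84) = 84 − 44.52 = 39.48 → 39
  G: 120 + 0.53×(0−120) = 120 − 63.6 = 56.4 → 56
  B: 103 + 0.53×(0−103) = 103 − 54.59 = 48.41 → 48
After the shade: rgb(39, 56, 48) = #273830.
A 5% shade moves each channel 5% toward 0:
  R: 39 + 0.05×(0−39) = 39 − 1.95 = 37.05 → 37
  G: 56 + 0.05×(0−56) = 56 − 2.8 = 53.2 → 53
  B: 48 + 0.05×(0−48) = 48 − 2.4 = 45.6 → 46
rgb(37, 53, 46) = #25352e.

#25352e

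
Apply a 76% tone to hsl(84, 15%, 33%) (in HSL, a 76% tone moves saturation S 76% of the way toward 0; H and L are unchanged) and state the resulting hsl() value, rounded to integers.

S moves 76% from 15 toward 0: 15 − 11.4 = 3.6 → 4.
H and L are unchanged.

hsl(84, 4%, 33%)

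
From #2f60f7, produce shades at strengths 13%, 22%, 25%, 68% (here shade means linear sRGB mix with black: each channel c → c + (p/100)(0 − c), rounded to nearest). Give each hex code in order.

#2954d7, #254bc1, #2348b9, #0f1f4f

#2f60f7 is rgb(47, 96, 247).
13%: (47 − 6.11 = 40.89→41, 96 − 12.48 = 83.52→84, 247 − 32.11 = 214.89→215) → #2954d7
22%: (47 − 10.34 = 36.66→37, 96 − 21.12 = 74.88→75, 247 − 54.34 = 192.66→193) → #254bc1
25%: (47 − 11.75 = 35.25→35, 96 − 24 = 72→72, 247 − 61.75 = 185.25→185) → #2348b9
68%: (47 − 31.96 = 15.04→15, 96 − 65.28 = 30.72→31, 247 − 167.96 = 79.04→79) → #0f1f4f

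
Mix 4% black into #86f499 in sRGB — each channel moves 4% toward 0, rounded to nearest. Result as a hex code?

#86f499 is rgb(134, 244, 153).
A 4% shade moves each channel 4% toward 0:
  R: 134 + 0.04×(0−134) = 134 − 5.36 = 128.64 → 129
  G: 244 + 0.04×(0−244) = 244 − 9.76 = 234.24 → 234
  B: 153 + 0.04×(0−153) = 153 − 6.12 = 146.88 → 147
rgb(129, 234, 147) = #81ea93.

#81ea93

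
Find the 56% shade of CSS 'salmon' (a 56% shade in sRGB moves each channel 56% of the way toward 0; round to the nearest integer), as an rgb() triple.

rgb(110, 56, 50)

CSS salmon is rgb(250, 128, 114).
Lerp each channel 56% toward 0:
  R: 250 + 0.56×(0−250) = 250 − 140 = 110 → 110
  G: 128 + 0.56×(0−128) = 128 − 71.68 = 56.32 → 56
  B: 114 + 0.56×(0−114) = 114 − 63.84 = 50.16 → 50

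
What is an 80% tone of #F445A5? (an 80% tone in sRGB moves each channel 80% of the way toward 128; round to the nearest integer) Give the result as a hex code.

#F445A5 is rgb(244, 69, 165).
An 80% tone moves each channel 80% toward 128:
  R: 244 + 0.8×(128−244) = 244 − 92.8 = 151.2 → 151
  G: 69 + 47.2 = 116.2 → 116
  B: 165 − 29.6 = 135.4 → 135
rgb(151, 116, 135) = #977487.

#977487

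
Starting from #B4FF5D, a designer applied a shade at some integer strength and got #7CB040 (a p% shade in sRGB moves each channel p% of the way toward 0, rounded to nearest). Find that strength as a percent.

#B4FF5D is rgb(180, 255, 93); #7CB040 is rgb(124, 176, 64).
On the G channel (widest range): 176 ≈ 255 + (p/100)(0 − 255), so p ≈ 100×(176 − 255)/(0 − 255) = -7900/-255 = 30.98.
p = 31 reproduces all three channels after rounding.

31%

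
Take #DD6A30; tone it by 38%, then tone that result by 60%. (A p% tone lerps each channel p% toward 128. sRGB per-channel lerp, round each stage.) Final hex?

#DD6A30 is rgb(221, 106, 48).
Lerp each channel 38% toward 128:
  R: 221 − 35.34 = 185.66 → 186
  G: 106 + 0.38×(128−106) = 106 + 8.36 = 114.36 → 114
  B: 48 + 30.4 = 78.4 → 78
After the tone: rgb(186, 114, 78) = #BA724E.
Per channel, c → c + 0.6(128 − c):
  R: 186 + 0.6×(128−186) = 186 − 34.8 = 151.2 → 151
  G: 114 + 0.6×(128−114) = 114 + 8.4 = 122.4 → 122
  B: 78 + 30 = 108 → 108
rgb(151, 122, 108) = #977A6C.

#977A6C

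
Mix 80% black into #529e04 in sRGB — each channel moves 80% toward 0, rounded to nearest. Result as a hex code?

#529e04 is rgb(82, 158, 4).
Lerp each channel 80% toward 0:
  R: 82 + 0.8×(0−82) = 82 − 65.6 = 16.4 → 16
  G: 158 − 126.4 = 31.6 → 32
  B: 4 + 0.8×(0−4) = 4 − 3.2 = 0.8 → 1
rgb(16, 32, 1) = #102001.

#102001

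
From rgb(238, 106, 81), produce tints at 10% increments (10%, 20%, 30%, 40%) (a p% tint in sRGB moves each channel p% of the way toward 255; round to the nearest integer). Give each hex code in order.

#f07962, #f18874, #f39785, #f5a697

10%: (238 + 1.7 = 239.7→240, 106 + 14.9 = 120.9→121, 81 + 17.4 = 98.4→98) → #f07962
20%: (238 + 3.4 = 241.4→241, 106 + 29.8 = 135.8→136, 81 + 34.8 = 115.8→116) → #f18874
30%: (238 + 5.1 = 243.1→243, 106 + 44.7 = 150.7→151, 81 + 52.2 = 133.2→133) → #f39785
40%: (238 + 6.8 = 244.8→245, 106 + 59.6 = 165.6→166, 81 + 69.6 = 150.6→151) → #f5a697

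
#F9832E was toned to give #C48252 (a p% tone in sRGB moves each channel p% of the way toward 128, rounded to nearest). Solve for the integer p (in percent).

#F9832E is rgb(249, 131, 46); #C48252 is rgb(196, 130, 82).
On the R channel (widest range): 196 ≈ 249 + (p/100)(128 − 249), so p ≈ 100×(196 − 249)/(128 − 249) = -5300/-121 = 43.80.
p = 44 reproduces all three channels after rounding.

44%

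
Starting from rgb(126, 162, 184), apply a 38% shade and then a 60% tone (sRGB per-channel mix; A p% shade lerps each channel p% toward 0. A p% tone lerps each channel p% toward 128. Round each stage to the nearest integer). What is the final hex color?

#6C757A

A 38% shade moves each channel 38% toward 0:
  R: 126 − 47.88 = 78.12 → 78
  G: 162 + 0.38×(0−162) = 162 − 61.56 = 100.44 → 100
  B: 184 + 0.38×(0−184) = 184 − 69.92 = 114.08 → 114
After the shade: rgb(78, 100, 114) = #4E6472.
Per channel, c → c + 0.6(128 − c):
  R: 78 + 30 = 108 → 108
  G: 100 + 16.8 = 116.8 → 117
  B: 114 + 0.6×(128−114) = 114 + 8.4 = 122.4 → 122
rgb(108, 117, 122) = #6C757A.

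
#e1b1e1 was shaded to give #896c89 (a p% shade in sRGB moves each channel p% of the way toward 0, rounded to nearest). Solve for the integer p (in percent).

#e1b1e1 is rgb(225, 177, 225); #896c89 is rgb(137, 108, 137).
On the R channel (widest range): 137 ≈ 225 + (p/100)(0 − 225), so p ≈ 100×(137 − 225)/(0 − 225) = -8800/-225 = 39.11.
p = 39 reproduces all three channels after rounding.

39%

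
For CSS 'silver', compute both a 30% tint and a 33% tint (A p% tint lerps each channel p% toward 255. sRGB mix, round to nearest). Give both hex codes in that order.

CSS silver is rgb(192, 192, 192).
30% tint:
  R: 192 + 18.9 = 210.9 → 211
  G: 192 + 0.3×(255−192) = 192 + 18.9 = 210.9 → 211
  B: 192 + 0.3×(255−192) = 192 + 18.9 = 210.9 → 211
  → #d3d3d3
33% tint:
  R: 192 + 0.33×(255−192) = 192 + 20.79 = 212.79 → 213
  G: 192 + 20.79 = 212.79 → 213
  B: 192 + 0.33×(255−192) = 192 + 20.79 = 212.79 → 213
  → #d5d5d5

#d3d3d3, #d5d5d5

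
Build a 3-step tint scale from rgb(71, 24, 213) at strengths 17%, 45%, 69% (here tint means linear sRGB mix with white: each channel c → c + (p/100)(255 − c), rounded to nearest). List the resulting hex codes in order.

#663fdc, #9a80e8, #c6b7f2

17%: (71 + 31.28 = 102.28→102, 24 + 39.27 = 63.27→63, 213 + 7.14 = 220.14→220) → #663fdc
45%: (71 + 82.8 = 153.8→154, 24 + 103.95 = 127.95→128, 213 + 18.9 = 231.9→232) → #9a80e8
69%: (71 + 126.96 = 197.96→198, 24 + 159.39 = 183.39→183, 213 + 28.98 = 241.98→242) → #c6b7f2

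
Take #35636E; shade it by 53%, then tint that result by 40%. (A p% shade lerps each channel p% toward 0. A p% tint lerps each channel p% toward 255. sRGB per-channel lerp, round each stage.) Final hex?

#758285

#35636E is rgb(53, 99, 110).
Lerp each channel 53% toward 0:
  R: 53 + 0.53×(0−53) = 53 − 28.09 = 24.91 → 25
  G: 99 + 0.53×(0−99) = 99 − 52.47 = 46.53 → 47
  B: 110 + 0.53×(0−110) = 110 − 58.3 = 51.7 → 52
After the shade: rgb(25, 47, 52) = #192F34.
Per channel, c → c + 0.4(255 − c):
  R: 25 + 0.4×(255−25) = 25 + 92 = 117 → 117
  G: 47 + 83.2 = 130.2 → 130
  B: 52 + 81.2 = 133.2 → 133
rgb(117, 130, 133) = #758285.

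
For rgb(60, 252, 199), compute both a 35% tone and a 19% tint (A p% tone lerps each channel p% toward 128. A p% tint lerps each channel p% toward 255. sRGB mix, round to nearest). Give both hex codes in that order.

35% tone:
  R: 60 + 0.35×(128−60) = 60 + 23.8 = 83.8 → 84
  G: 252 − 43.4 = 208.6 → 209
  B: 199 + 0.35×(128−199) = 199 − 24.85 = 174.15 → 174
  → #54d1ae
19% tint:
  R: 60 + 0.19×(255−60) = 60 + 37.05 = 97.05 → 97
  G: 252 + 0.57 = 252.57 → 253
  B: 199 + 10.64 = 209.64 → 210
  → #61fdd2

#54d1ae, #61fdd2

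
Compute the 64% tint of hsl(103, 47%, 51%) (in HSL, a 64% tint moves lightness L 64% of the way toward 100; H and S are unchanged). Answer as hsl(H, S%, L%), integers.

hsl(103, 47%, 82%)

L moves 64% from 51 toward 100: 51 + 31.36 = 82.36 → 82.
H and S are unchanged.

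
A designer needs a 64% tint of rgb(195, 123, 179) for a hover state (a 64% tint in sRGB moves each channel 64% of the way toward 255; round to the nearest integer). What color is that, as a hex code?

Lerp each channel 64% toward 255:
  R: 195 + 0.64×(255−195) = 195 + 38.4 = 233.4 → 233
  G: 123 + 0.64×(255−123) = 123 + 84.48 = 207.48 → 207
  B: 179 + 0.64×(255−179) = 179 + 48.64 = 227.64 → 228
rgb(233, 207, 228) = #e9cfe4.

#e9cfe4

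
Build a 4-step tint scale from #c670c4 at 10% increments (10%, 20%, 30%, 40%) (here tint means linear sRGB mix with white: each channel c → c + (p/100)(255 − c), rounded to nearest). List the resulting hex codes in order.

#c670c4 is rgb(198, 112, 196).
10%: (198 + 5.7 = 203.7→204, 112 + 14.3 = 126.3→126, 196 + 5.9 = 201.9→202) → #cc7eca
20%: (198 + 11.4 = 209.4→209, 112 + 28.6 = 140.6→141, 196 + 11.8 = 207.8→208) → #d18dd0
30%: (198 + 17.1 = 215.1→215, 112 + 42.9 = 154.9→155, 196 + 17.7 = 213.7→214) → #d79bd6
40%: (198 + 22.8 = 220.8→221, 112 + 57.2 = 169.2→169, 196 + 23.6 = 219.6→220) → #dda9dc

#cc7eca, #d18dd0, #d79bd6, #dda9dc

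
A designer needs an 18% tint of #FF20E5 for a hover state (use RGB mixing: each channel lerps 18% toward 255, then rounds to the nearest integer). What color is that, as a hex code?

#FF20E5 is rgb(255, 32, 229).
An 18% tint moves each channel 18% toward 255:
  R: 255 + 0.18×(255−255) = 255 + 0 = 255 → 255
  G: 32 + 0.18×(255−32) = 32 + 40.14 = 72.14 → 72
  B: 229 + 0.18×(255−229) = 229 + 4.68 = 233.68 → 234
rgb(255, 72, 234) = #FF48EA.

#FF48EA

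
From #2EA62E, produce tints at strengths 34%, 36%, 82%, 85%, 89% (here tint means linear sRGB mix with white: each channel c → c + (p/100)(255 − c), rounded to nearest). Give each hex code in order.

#75C475, #79C679, #D9EFD9, #E0F2E0, #E8F5E8

#2EA62E is rgb(46, 166, 46).
34%: (46 + 71.06 = 117.06→117, 166 + 30.26 = 196.26→196, 46 + 71.06 = 117.06→117) → #75C475
36%: (46 + 75.24 = 121.24→121, 166 + 32.04 = 198.04→198, 46 + 75.24 = 121.24→121) → #79C679
82%: (46 + 171.38 = 217.38→217, 166 + 72.98 = 238.98→239, 46 + 171.38 = 217.38→217) → #D9EFD9
85%: (46 + 177.65 = 223.65→224, 166 + 75.65 = 241.65→242, 46 + 177.65 = 223.65→224) → #E0F2E0
89%: (46 + 186.01 = 232.01→232, 166 + 79.21 = 245.21→245, 46 + 186.01 = 232.01→232) → #E8F5E8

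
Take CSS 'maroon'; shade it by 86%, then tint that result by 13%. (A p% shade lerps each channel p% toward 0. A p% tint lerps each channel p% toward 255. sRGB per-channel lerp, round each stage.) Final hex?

#312121

CSS maroon is rgb(128, 0, 0).
An 86% shade moves each channel 86% toward 0:
  R: 128 − 110.08 = 17.92 → 18
  G: 0 + 0.86×(0−0) = 0 + 0 = 0 → 0
  B: 0 + 0 = 0 → 0
After the shade: rgb(18, 0, 0) = #120000.
Per channel, c → c + 0.13(255 − c):
  R: 18 + 30.81 = 48.81 → 49
  G: 0 + 33.15 = 33.15 → 33
  B: 0 + 0.13×(255−0) = 0 + 33.15 = 33.15 → 33
rgb(49, 33, 33) = #312121.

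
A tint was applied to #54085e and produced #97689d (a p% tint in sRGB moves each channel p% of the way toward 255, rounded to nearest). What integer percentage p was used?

39%

#54085e is rgb(84, 8, 94); #97689d is rgb(151, 104, 157).
On the G channel (widest range): 104 ≈ 8 + (p/100)(255 − 8), so p ≈ 100×(104 − 8)/(255 − 8) = 9600/247 = 38.87.
p = 39 reproduces all three channels after rounding.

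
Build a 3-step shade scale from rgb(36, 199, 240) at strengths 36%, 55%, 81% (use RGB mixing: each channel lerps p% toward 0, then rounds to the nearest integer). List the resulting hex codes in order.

36%: (36 − 12.96 = 23.04→23, 199 − 71.64 = 127.36→127, 240 − 86.4 = 153.6→154) → #177F9A
55%: (36 − 19.8 = 16.2→16, 199 − 109.45 = 89.55→90, 240 − 132 = 108→108) → #105A6C
81%: (36 − 29.16 = 6.84→7, 199 − 161.19 = 37.81→38, 240 − 194.4 = 45.6→46) → #07262E

#177F9A, #105A6C, #07262E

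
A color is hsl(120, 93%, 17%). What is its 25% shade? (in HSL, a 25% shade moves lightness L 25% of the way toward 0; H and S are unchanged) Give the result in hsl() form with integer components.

hsl(120, 93%, 13%)

L moves 25% from 17 toward 0: 17 − 4.25 = 12.75 → 13.
H and S are unchanged.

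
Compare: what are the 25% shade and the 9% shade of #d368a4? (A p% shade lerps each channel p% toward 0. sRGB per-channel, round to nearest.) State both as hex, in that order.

#9e4e7b, #c05f95

#d368a4 is rgb(211, 104, 164).
25% shade:
  R: 211 − 52.75 = 158.25 → 158
  G: 104 + 0.25×(0−104) = 104 − 26 = 78 → 78
  B: 164 − 41 = 123 → 123
  → #9e4e7b
9% shade:
  R: 211 − 18.99 = 192.01 → 192
  G: 104 + 0.09×(0−104) = 104 − 9.36 = 94.64 → 95
  B: 164 + 0.09×(0−164) = 164 − 14.76 = 149.24 → 149
  → #c05f95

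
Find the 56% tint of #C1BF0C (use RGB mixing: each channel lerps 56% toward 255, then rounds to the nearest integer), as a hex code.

#E4E394

#C1BF0C is rgb(193, 191, 12).
Per channel, c → c + 0.56(255 − c):
  R: 193 + 0.56×(255−193) = 193 + 34.72 = 227.72 → 228
  G: 191 + 0.56×(255−191) = 191 + 35.84 = 226.84 → 227
  B: 12 + 0.56×(255−12) = 12 + 136.08 = 148.08 → 148
rgb(228, 227, 148) = #E4E394.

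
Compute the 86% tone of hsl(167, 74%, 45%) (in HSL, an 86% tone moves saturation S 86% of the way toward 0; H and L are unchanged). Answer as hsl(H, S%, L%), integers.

hsl(167, 10%, 45%)

S moves 86% from 74 toward 0: 74 − 63.64 = 10.36 → 10.
H and L are unchanged.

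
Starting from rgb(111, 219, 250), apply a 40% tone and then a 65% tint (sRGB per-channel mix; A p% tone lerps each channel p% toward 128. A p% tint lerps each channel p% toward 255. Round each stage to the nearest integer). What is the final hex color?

#CFE6EC

Per channel, c → c + 0.4(128 − c):
  R: 111 + 6.8 = 117.8 → 118
  G: 219 − 36.4 = 182.6 → 183
  B: 250 + 0.4×(128−250) = 250 − 48.8 = 201.2 → 201
After the tone: rgb(118, 183, 201) = #76B7C9.
A 65% tint moves each channel 65% toward 255:
  R: 118 + 0.65×(255−118) = 118 + 89.05 = 207.05 → 207
  G: 183 + 0.65×(255−183) = 183 + 46.8 = 229.8 → 230
  B: 201 + 0.65×(255−201) = 201 + 35.1 = 236.1 → 236
rgb(207, 230, 236) = #CFE6EC.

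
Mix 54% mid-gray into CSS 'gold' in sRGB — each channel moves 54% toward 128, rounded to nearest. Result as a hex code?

#BAA845

CSS gold is rgb(255, 215, 0).
A 54% tone moves each channel 54% toward 128:
  R: 255 + 0.54×(128−255) = 255 − 68.58 = 186.42 → 186
  G: 215 − 46.98 = 168.02 → 168
  B: 0 + 0.54×(128−0) = 0 + 69.12 = 69.12 → 69
rgb(186, 168, 69) = #BAA845.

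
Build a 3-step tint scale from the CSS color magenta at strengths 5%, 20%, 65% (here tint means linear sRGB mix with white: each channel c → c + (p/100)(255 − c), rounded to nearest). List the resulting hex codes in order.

CSS magenta is rgb(255, 0, 255).
5%: (255→255, 0 + 12.75 = 12.75→13, 255→255) → #ff0dff
20%: (255→255, 0 + 51 = 51→51, 255→255) → #ff33ff
65%: (255→255, 0 + 165.75 = 165.75→166, 255→255) → #ffa6ff

#ff0dff, #ff33ff, #ffa6ff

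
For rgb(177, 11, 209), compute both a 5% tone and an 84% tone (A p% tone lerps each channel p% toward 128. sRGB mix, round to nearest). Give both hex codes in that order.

5% tone:
  R: 177 − 2.45 = 174.55 → 175
  G: 11 + 5.85 = 16.85 → 17
  B: 209 − 4.05 = 204.95 → 205
  → #af11cd
84% tone:
  R: 177 + 0.84×(128−177) = 177 − 41.16 = 135.84 → 136
  G: 11 + 0.84×(128−11) = 11 + 98.28 = 109.28 → 109
  B: 209 − 68.04 = 140.96 → 141
  → #886d8d

#af11cd, #886d8d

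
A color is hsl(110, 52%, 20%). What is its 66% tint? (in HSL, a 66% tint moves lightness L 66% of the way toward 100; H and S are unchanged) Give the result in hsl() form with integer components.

hsl(110, 52%, 73%)

L moves 66% from 20 toward 100: 20 + 52.8 = 72.8 → 73.
H and S are unchanged.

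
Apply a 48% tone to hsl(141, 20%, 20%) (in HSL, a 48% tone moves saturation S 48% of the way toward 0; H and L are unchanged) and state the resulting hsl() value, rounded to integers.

S moves 48% from 20 toward 0: 20 − 9.6 = 10.4 → 10.
H and L are unchanged.

hsl(141, 10%, 20%)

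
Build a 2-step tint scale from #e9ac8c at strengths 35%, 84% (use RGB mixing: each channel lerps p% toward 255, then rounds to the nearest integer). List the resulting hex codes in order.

#e9ac8c is rgb(233, 172, 140).
35%: (233 + 7.7 = 240.7→241, 172 + 29.05 = 201.05→201, 140 + 40.25 = 180.25→180) → #f1c9b4
84%: (233 + 18.48 = 251.48→251, 172 + 69.72 = 241.72→242, 140 + 96.6 = 236.6→237) → #fbf2ed

#f1c9b4, #fbf2ed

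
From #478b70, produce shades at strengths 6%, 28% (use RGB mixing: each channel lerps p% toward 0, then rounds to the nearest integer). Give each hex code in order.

#438369, #336451

#478b70 is rgb(71, 139, 112).
6%: (71 − 4.26 = 66.74→67, 139 − 8.34 = 130.66→131, 112 − 6.72 = 105.28→105) → #438369
28%: (71 − 19.88 = 51.12→51, 139 − 38.92 = 100.08→100, 112 − 31.36 = 80.64→81) → #336451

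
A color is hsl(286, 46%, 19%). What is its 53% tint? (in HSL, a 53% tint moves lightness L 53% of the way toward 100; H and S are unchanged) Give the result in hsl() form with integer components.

hsl(286, 46%, 62%)

L moves 53% from 19 toward 100: 19 + 42.93 = 61.93 → 62.
H and S are unchanged.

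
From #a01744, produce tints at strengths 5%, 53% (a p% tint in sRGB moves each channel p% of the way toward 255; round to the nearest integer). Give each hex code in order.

#a01744 is rgb(160, 23, 68).
5%: (160 + 4.75 = 164.75→165, 23 + 11.6 = 34.6→35, 68 + 9.35 = 77.35→77) → #a5234d
53%: (160 + 50.35 = 210.35→210, 23 + 122.96 = 145.96→146, 68 + 99.11 = 167.11→167) → #d292a7

#a5234d, #d292a7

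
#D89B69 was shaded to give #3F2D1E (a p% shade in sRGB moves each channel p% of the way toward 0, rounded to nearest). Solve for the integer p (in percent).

71%

#D89B69 is rgb(216, 155, 105); #3F2D1E is rgb(63, 45, 30).
On the R channel (widest range): 63 ≈ 216 + (p/100)(0 − 216), so p ≈ 100×(63 − 216)/(0 − 216) = -15300/-216 = 70.83.
p = 71 reproduces all three channels after rounding.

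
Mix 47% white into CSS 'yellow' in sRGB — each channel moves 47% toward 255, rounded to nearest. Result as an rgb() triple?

CSS yellow is rgb(255, 255, 0).
A 47% tint moves each channel 47% toward 255:
  R: 255 + 0 = 255 → 255
  G: 255 + 0 = 255 → 255
  B: 0 + 119.85 = 119.85 → 120

rgb(255, 255, 120)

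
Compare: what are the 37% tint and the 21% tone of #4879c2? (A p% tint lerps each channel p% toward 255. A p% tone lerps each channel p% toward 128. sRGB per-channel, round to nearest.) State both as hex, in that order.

#8cabd9, #547ab4

#4879c2 is rgb(72, 121, 194).
37% tint:
  R: 72 + 67.71 = 139.71 → 140
  G: 121 + 0.37×(255−121) = 121 + 49.58 = 170.58 → 171
  B: 194 + 22.57 = 216.57 → 217
  → #8cabd9
21% tone:
  R: 72 + 11.76 = 83.76 → 84
  G: 121 + 1.47 = 122.47 → 122
  B: 194 + 0.21×(128−194) = 194 − 13.86 = 180.14 → 180
  → #547ab4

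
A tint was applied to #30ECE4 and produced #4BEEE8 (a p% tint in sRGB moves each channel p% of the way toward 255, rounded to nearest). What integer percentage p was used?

#30ECE4 is rgb(48, 236, 228); #4BEEE8 is rgb(75, 238, 232).
On the R channel (widest range): 75 ≈ 48 + (p/100)(255 − 48), so p ≈ 100×(75 − 48)/(255 − 48) = 2700/207 = 13.04.
p = 13 reproduces all three channels after rounding.

13%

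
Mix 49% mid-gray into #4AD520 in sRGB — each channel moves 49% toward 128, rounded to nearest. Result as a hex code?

#4AD520 is rgb(74, 213, 32).
A 49% tone moves each channel 49% toward 128:
  R: 74 + 26.46 = 100.46 → 100
  G: 213 − 41.65 = 171.35 → 171
  B: 32 + 47.04 = 79.04 → 79
rgb(100, 171, 79) = #64AB4F.

#64AB4F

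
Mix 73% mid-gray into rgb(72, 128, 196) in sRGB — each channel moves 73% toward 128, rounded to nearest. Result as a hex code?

Per channel, c → c + 0.73(128 − c):
  R: 72 + 0.73×(128−72) = 72 + 40.88 = 112.88 → 113
  G: 128 + 0 = 128 → 128
  B: 196 + 0.73×(128−196) = 196 − 49.64 = 146.36 → 146
rgb(113, 128, 146) = #718092.

#718092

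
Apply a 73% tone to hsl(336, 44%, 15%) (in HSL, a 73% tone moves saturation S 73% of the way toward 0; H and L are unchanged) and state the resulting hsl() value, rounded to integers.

hsl(336, 12%, 15%)

S moves 73% from 44 toward 0: 44 − 32.12 = 11.88 → 12.
H and L are unchanged.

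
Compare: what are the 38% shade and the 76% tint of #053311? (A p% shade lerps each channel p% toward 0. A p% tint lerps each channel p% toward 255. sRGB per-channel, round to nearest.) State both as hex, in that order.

#053311 is rgb(5, 51, 17).
38% shade:
  R: 5 + 0.38×(0−5) = 5 − 1.9 = 3.1 → 3
  G: 51 + 0.38×(0−51) = 51 − 19.38 = 31.62 → 32
  B: 17 + 0.38×(0−17) = 17 − 6.46 = 10.54 → 11
  → #03200B
76% tint:
  R: 5 + 0.76×(255−5) = 5 + 190 = 195 → 195
  G: 51 + 0.76×(255−51) = 51 + 155.04 = 206.04 → 206
  B: 17 + 0.76×(255−17) = 17 + 180.88 = 197.88 → 198
  → #C3CEC6

#03200B, #C3CEC6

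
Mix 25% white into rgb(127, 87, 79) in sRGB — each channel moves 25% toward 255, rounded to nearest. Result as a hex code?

Per channel, c → c + 0.25(255 − c):
  R: 127 + 0.25×(255−127) = 127 + 32 = 159 → 159
  G: 87 + 0.25×(255−87) = 87 + 42 = 129 → 129
  B: 79 + 0.25×(255−79) = 79 + 44 = 123 → 123
rgb(159, 129, 123) = #9F817B.

#9F817B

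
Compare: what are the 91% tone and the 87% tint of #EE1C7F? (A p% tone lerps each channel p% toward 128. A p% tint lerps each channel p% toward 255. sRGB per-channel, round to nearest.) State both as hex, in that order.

#EE1C7F is rgb(238, 28, 127).
91% tone:
  R: 238 + 0.91×(128−238) = 238 − 100.1 = 137.9 → 138
  G: 28 + 91 = 119 → 119
  B: 127 + 0.91×(128−127) = 127 + 0.91 = 127.91 → 128
  → #8A7780
87% tint:
  R: 238 + 14.79 = 252.79 → 253
  G: 28 + 197.49 = 225.49 → 225
  B: 127 + 0.87×(255−127) = 127 + 111.36 = 238.36 → 238
  → #FDE1EE

#8A7780, #FDE1EE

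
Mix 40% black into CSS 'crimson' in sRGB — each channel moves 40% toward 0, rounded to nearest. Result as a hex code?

#840c24

CSS crimson is rgb(220, 20, 60).
A 40% shade moves each channel 40% toward 0:
  R: 220 + 0.4×(0−220) = 220 − 88 = 132 → 132
  G: 20 + 0.4×(0−20) = 20 − 8 = 12 → 12
  B: 60 + 0.4×(0−60) = 60 − 24 = 36 → 36
rgb(132, 12, 36) = #840c24.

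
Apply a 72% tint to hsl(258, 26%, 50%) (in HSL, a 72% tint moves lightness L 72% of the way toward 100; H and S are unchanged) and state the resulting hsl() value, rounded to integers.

hsl(258, 26%, 86%)

L moves 72% from 50 toward 100: 50 + 36 = 86 → 86.
H and S are unchanged.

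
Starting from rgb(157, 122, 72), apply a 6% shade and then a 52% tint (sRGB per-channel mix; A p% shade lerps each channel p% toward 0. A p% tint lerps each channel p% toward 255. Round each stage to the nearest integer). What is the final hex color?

Lerp each channel 6% toward 0:
  R: 157 − 9.42 = 147.58 → 148
  G: 122 − 7.32 = 114.68 → 115
  B: 72 − 4.32 = 67.68 → 68
After the shade: rgb(148, 115, 68) = #947344.
Lerp each channel 52% toward 255:
  R: 148 + 55.64 = 203.64 → 204
  G: 115 + 72.8 = 187.8 → 188
  B: 68 + 0.52×(255−68) = 68 + 97.24 = 165.24 → 165
rgb(204, 188, 165) = #CCBCA5.

#CCBCA5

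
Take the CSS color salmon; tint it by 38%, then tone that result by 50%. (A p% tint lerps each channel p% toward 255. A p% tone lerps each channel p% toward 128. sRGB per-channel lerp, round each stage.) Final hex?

#BE9894

CSS salmon is rgb(250, 128, 114).
A 38% tint moves each channel 38% toward 255:
  R: 250 + 0.38×(255−250) = 250 + 1.9 = 251.9 → 252
  G: 128 + 0.38×(255−128) = 128 + 48.26 = 176.26 → 176
  B: 114 + 0.38×(255−114) = 114 + 53.58 = 167.58 → 168
After the tint: rgb(252, 176, 168) = #FCB0A8.
A 50% tone moves each channel 50% toward 128:
  R: 252 + 0.5×(128−252) = 252 − 62 = 190 → 190
  G: 176 − 24 = 152 → 152
  B: 168 − 20 = 148 → 148
rgb(190, 152, 148) = #BE9894.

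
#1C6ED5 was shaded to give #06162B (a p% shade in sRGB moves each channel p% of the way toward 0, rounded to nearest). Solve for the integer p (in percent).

80%

#1C6ED5 is rgb(28, 110, 213); #06162B is rgb(6, 22, 43).
On the B channel (widest range): 43 ≈ 213 + (p/100)(0 − 213), so p ≈ 100×(43 − 213)/(0 − 213) = -17000/-213 = 79.81.
p = 80 reproduces all three channels after rounding.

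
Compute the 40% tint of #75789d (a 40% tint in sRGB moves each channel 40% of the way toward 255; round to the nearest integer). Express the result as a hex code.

#acaec4

#75789d is rgb(117, 120, 157).
Per channel, c → c + 0.4(255 − c):
  R: 117 + 55.2 = 172.2 → 172
  G: 120 + 0.4×(255−120) = 120 + 54 = 174 → 174
  B: 157 + 0.4×(255−157) = 157 + 39.2 = 196.2 → 196
rgb(172, 174, 196) = #acaec4.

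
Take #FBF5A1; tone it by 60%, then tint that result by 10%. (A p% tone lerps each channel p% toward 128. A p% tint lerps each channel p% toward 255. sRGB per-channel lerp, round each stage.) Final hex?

#B9B798

#FBF5A1 is rgb(251, 245, 161).
Per channel, c → c + 0.6(128 − c):
  R: 251 + 0.6×(128−251) = 251 − 73.8 = 177.2 → 177
  G: 245 − 70.2 = 174.8 → 175
  B: 161 − 19.8 = 141.2 → 141
After the tone: rgb(177, 175, 141) = #B1AF8D.
A 10% tint moves each channel 10% toward 255:
  R: 177 + 0.1×(255−177) = 177 + 7.8 = 184.8 → 185
  G: 175 + 0.1×(255−175) = 175 + 8 = 183 → 183
  B: 141 + 0.1×(255−141) = 141 + 11.4 = 152.4 → 152
rgb(185, 183, 152) = #B9B798.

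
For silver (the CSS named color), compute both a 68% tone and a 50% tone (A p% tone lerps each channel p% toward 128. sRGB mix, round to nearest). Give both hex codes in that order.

CSS silver is rgb(192, 192, 192).
68% tone:
  R: 192 + 0.68×(128−192) = 192 − 43.52 = 148.48 → 148
  G: 192 − 43.52 = 148.48 → 148
  B: 192 + 0.68×(128−192) = 192 − 43.52 = 148.48 → 148
  → #949494
50% tone:
  R: 192 + 0.5×(128−192) = 192 − 32 = 160 → 160
  G: 192 + 0.5×(128−192) = 192 − 32 = 160 → 160
  B: 192 + 0.5×(128−192) = 192 − 32 = 160 → 160
  → #A0A0A0

#949494, #A0A0A0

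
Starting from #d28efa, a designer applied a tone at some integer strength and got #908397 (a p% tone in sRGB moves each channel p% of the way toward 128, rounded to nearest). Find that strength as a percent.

81%

#d28efa is rgb(210, 142, 250); #908397 is rgb(144, 131, 151).
On the B channel (widest range): 151 ≈ 250 + (p/100)(128 − 250), so p ≈ 100×(151 − 250)/(128 − 250) = -9900/-122 = 81.15.
p = 81 reproduces all three channels after rounding.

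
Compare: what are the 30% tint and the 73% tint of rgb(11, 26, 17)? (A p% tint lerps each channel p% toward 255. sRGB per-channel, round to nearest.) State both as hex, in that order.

30% tint:
  R: 11 + 73.2 = 84.2 → 84
  G: 26 + 68.7 = 94.7 → 95
  B: 17 + 0.3×(255−17) = 17 + 71.4 = 88.4 → 88
  → #545F58
73% tint:
  R: 11 + 0.73×(255−11) = 11 + 178.12 = 189.12 → 189
  G: 26 + 0.73×(255−26) = 26 + 167.17 = 193.17 → 193
  B: 17 + 0.73×(255−17) = 17 + 173.74 = 190.74 → 191
  → #BDC1BF

#545F58, #BDC1BF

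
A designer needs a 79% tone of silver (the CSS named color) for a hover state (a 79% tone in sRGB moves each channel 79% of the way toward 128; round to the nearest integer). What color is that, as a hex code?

CSS silver is rgb(192, 192, 192).
Lerp each channel 79% toward 128:
  R: 192 − 50.56 = 141.44 → 141
  G: 192 + 0.79×(128−192) = 192 − 50.56 = 141.44 → 141
  B: 192 + 0.79×(128−192) = 192 − 50.56 = 141.44 → 141
rgb(141, 141, 141) = #8d8d8d.

#8d8d8d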